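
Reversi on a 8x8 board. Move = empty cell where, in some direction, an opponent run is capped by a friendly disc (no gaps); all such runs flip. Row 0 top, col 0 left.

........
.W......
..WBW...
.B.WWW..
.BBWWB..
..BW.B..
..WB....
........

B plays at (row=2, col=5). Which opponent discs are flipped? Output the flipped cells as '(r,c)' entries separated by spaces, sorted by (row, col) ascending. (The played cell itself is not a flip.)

Answer: (2,4) (3,4) (3,5) (4,3)

Derivation:
Dir NW: first cell '.' (not opp) -> no flip
Dir N: first cell '.' (not opp) -> no flip
Dir NE: first cell '.' (not opp) -> no flip
Dir W: opp run (2,4) capped by B -> flip
Dir E: first cell '.' (not opp) -> no flip
Dir SW: opp run (3,4) (4,3) capped by B -> flip
Dir S: opp run (3,5) capped by B -> flip
Dir SE: first cell '.' (not opp) -> no flip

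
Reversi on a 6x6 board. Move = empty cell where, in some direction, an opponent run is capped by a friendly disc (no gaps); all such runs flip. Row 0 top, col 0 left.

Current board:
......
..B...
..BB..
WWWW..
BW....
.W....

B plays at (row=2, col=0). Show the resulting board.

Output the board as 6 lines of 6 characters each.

Place B at (2,0); scan 8 dirs for brackets.
Dir NW: edge -> no flip
Dir N: first cell '.' (not opp) -> no flip
Dir NE: first cell '.' (not opp) -> no flip
Dir W: edge -> no flip
Dir E: first cell '.' (not opp) -> no flip
Dir SW: edge -> no flip
Dir S: opp run (3,0) capped by B -> flip
Dir SE: opp run (3,1), next='.' -> no flip
All flips: (3,0)

Answer: ......
..B...
B.BB..
BWWW..
BW....
.W....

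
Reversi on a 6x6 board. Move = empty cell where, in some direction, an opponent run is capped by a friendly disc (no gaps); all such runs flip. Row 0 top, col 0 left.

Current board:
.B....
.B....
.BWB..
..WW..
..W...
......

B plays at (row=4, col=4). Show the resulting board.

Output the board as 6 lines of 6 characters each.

Answer: .B....
.B....
.BBB..
..WB..
..W.B.
......

Derivation:
Place B at (4,4); scan 8 dirs for brackets.
Dir NW: opp run (3,3) (2,2) capped by B -> flip
Dir N: first cell '.' (not opp) -> no flip
Dir NE: first cell '.' (not opp) -> no flip
Dir W: first cell '.' (not opp) -> no flip
Dir E: first cell '.' (not opp) -> no flip
Dir SW: first cell '.' (not opp) -> no flip
Dir S: first cell '.' (not opp) -> no flip
Dir SE: first cell '.' (not opp) -> no flip
All flips: (2,2) (3,3)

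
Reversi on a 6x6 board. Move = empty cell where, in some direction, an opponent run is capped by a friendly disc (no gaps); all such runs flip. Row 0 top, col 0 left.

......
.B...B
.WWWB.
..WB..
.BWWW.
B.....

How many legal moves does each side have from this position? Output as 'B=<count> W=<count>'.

-- B to move --
(1,0): no bracket -> illegal
(1,2): no bracket -> illegal
(1,3): flips 1 -> legal
(1,4): flips 2 -> legal
(2,0): flips 3 -> legal
(3,0): no bracket -> illegal
(3,1): flips 2 -> legal
(3,4): no bracket -> illegal
(3,5): no bracket -> illegal
(4,5): flips 3 -> legal
(5,1): flips 1 -> legal
(5,2): no bracket -> illegal
(5,3): flips 1 -> legal
(5,4): no bracket -> illegal
(5,5): flips 1 -> legal
B mobility = 8
-- W to move --
(0,0): flips 1 -> legal
(0,1): flips 1 -> legal
(0,2): no bracket -> illegal
(0,4): no bracket -> illegal
(0,5): no bracket -> illegal
(1,0): no bracket -> illegal
(1,2): no bracket -> illegal
(1,3): no bracket -> illegal
(1,4): no bracket -> illegal
(2,0): no bracket -> illegal
(2,5): flips 1 -> legal
(3,0): no bracket -> illegal
(3,1): no bracket -> illegal
(3,4): flips 1 -> legal
(3,5): no bracket -> illegal
(4,0): flips 1 -> legal
(5,1): no bracket -> illegal
(5,2): no bracket -> illegal
W mobility = 5

Answer: B=8 W=5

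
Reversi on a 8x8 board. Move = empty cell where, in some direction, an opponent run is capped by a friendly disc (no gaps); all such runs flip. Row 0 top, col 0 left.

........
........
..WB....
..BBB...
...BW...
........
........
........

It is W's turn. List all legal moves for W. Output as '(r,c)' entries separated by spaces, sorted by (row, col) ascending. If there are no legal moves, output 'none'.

Answer: (2,4) (4,2)

Derivation:
(1,2): no bracket -> illegal
(1,3): no bracket -> illegal
(1,4): no bracket -> illegal
(2,1): no bracket -> illegal
(2,4): flips 2 -> legal
(2,5): no bracket -> illegal
(3,1): no bracket -> illegal
(3,5): no bracket -> illegal
(4,1): no bracket -> illegal
(4,2): flips 2 -> legal
(4,5): no bracket -> illegal
(5,2): no bracket -> illegal
(5,3): no bracket -> illegal
(5,4): no bracket -> illegal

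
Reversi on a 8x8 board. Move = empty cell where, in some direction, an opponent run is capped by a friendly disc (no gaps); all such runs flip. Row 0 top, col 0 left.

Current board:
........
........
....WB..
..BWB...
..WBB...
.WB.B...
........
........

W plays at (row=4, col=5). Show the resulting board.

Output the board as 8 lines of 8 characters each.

Answer: ........
........
....WB..
..BWB...
..WWWW..
.WB.B...
........
........

Derivation:
Place W at (4,5); scan 8 dirs for brackets.
Dir NW: opp run (3,4), next='.' -> no flip
Dir N: first cell '.' (not opp) -> no flip
Dir NE: first cell '.' (not opp) -> no flip
Dir W: opp run (4,4) (4,3) capped by W -> flip
Dir E: first cell '.' (not opp) -> no flip
Dir SW: opp run (5,4), next='.' -> no flip
Dir S: first cell '.' (not opp) -> no flip
Dir SE: first cell '.' (not opp) -> no flip
All flips: (4,3) (4,4)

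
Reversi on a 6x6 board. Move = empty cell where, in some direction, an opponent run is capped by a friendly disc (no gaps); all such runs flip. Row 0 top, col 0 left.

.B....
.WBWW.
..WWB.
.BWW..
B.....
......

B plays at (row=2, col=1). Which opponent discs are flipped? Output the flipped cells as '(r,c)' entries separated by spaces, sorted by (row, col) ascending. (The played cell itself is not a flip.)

Dir NW: first cell '.' (not opp) -> no flip
Dir N: opp run (1,1) capped by B -> flip
Dir NE: first cell 'B' (not opp) -> no flip
Dir W: first cell '.' (not opp) -> no flip
Dir E: opp run (2,2) (2,3) capped by B -> flip
Dir SW: first cell '.' (not opp) -> no flip
Dir S: first cell 'B' (not opp) -> no flip
Dir SE: opp run (3,2), next='.' -> no flip

Answer: (1,1) (2,2) (2,3)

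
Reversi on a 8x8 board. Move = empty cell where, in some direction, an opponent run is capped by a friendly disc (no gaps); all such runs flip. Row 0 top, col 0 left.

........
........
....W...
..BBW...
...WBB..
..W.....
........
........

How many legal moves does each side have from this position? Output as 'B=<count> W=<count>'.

-- B to move --
(1,3): no bracket -> illegal
(1,4): flips 2 -> legal
(1,5): flips 1 -> legal
(2,3): flips 1 -> legal
(2,5): no bracket -> illegal
(3,5): flips 1 -> legal
(4,1): no bracket -> illegal
(4,2): flips 1 -> legal
(5,1): no bracket -> illegal
(5,3): flips 1 -> legal
(5,4): flips 1 -> legal
(6,1): no bracket -> illegal
(6,2): no bracket -> illegal
(6,3): no bracket -> illegal
B mobility = 7
-- W to move --
(2,1): flips 1 -> legal
(2,2): no bracket -> illegal
(2,3): flips 1 -> legal
(3,1): flips 2 -> legal
(3,5): no bracket -> illegal
(3,6): no bracket -> illegal
(4,1): no bracket -> illegal
(4,2): flips 1 -> legal
(4,6): flips 2 -> legal
(5,3): no bracket -> illegal
(5,4): flips 1 -> legal
(5,5): no bracket -> illegal
(5,6): flips 1 -> legal
W mobility = 7

Answer: B=7 W=7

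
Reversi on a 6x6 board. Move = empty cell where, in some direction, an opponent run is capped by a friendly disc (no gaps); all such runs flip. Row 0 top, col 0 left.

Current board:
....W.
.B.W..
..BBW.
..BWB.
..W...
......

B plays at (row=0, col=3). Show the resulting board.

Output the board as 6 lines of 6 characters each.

Place B at (0,3); scan 8 dirs for brackets.
Dir NW: edge -> no flip
Dir N: edge -> no flip
Dir NE: edge -> no flip
Dir W: first cell '.' (not opp) -> no flip
Dir E: opp run (0,4), next='.' -> no flip
Dir SW: first cell '.' (not opp) -> no flip
Dir S: opp run (1,3) capped by B -> flip
Dir SE: first cell '.' (not opp) -> no flip
All flips: (1,3)

Answer: ...BW.
.B.B..
..BBW.
..BWB.
..W...
......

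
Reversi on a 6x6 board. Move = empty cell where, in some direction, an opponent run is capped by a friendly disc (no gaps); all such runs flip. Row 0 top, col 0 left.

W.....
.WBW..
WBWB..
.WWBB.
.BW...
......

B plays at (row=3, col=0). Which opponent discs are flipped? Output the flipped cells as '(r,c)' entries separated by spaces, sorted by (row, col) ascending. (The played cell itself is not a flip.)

Answer: (3,1) (3,2)

Derivation:
Dir NW: edge -> no flip
Dir N: opp run (2,0), next='.' -> no flip
Dir NE: first cell 'B' (not opp) -> no flip
Dir W: edge -> no flip
Dir E: opp run (3,1) (3,2) capped by B -> flip
Dir SW: edge -> no flip
Dir S: first cell '.' (not opp) -> no flip
Dir SE: first cell 'B' (not opp) -> no flip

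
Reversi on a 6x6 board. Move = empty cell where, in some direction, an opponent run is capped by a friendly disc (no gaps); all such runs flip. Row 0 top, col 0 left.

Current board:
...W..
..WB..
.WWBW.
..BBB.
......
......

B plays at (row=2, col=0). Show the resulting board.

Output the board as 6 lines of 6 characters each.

Place B at (2,0); scan 8 dirs for brackets.
Dir NW: edge -> no flip
Dir N: first cell '.' (not opp) -> no flip
Dir NE: first cell '.' (not opp) -> no flip
Dir W: edge -> no flip
Dir E: opp run (2,1) (2,2) capped by B -> flip
Dir SW: edge -> no flip
Dir S: first cell '.' (not opp) -> no flip
Dir SE: first cell '.' (not opp) -> no flip
All flips: (2,1) (2,2)

Answer: ...W..
..WB..
BBBBW.
..BBB.
......
......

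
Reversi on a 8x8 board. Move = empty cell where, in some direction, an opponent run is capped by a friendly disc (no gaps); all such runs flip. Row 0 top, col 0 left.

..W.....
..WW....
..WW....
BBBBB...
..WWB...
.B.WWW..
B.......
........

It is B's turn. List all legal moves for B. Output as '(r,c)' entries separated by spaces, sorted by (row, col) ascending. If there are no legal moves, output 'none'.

Answer: (0,1) (0,3) (0,4) (1,1) (1,4) (4,1) (5,2) (6,2) (6,3) (6,4) (6,5) (6,6)

Derivation:
(0,1): flips 2 -> legal
(0,3): flips 2 -> legal
(0,4): flips 2 -> legal
(1,1): flips 1 -> legal
(1,4): flips 1 -> legal
(2,1): no bracket -> illegal
(2,4): no bracket -> illegal
(4,1): flips 2 -> legal
(4,5): no bracket -> illegal
(4,6): no bracket -> illegal
(5,2): flips 2 -> legal
(5,6): no bracket -> illegal
(6,2): flips 1 -> legal
(6,3): flips 2 -> legal
(6,4): flips 3 -> legal
(6,5): flips 2 -> legal
(6,6): flips 1 -> legal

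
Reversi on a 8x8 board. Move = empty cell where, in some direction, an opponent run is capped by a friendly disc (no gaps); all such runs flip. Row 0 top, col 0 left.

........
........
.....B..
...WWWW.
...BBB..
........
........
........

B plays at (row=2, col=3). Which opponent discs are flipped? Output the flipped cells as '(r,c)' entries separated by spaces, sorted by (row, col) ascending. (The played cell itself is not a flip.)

Answer: (3,3) (3,4)

Derivation:
Dir NW: first cell '.' (not opp) -> no flip
Dir N: first cell '.' (not opp) -> no flip
Dir NE: first cell '.' (not opp) -> no flip
Dir W: first cell '.' (not opp) -> no flip
Dir E: first cell '.' (not opp) -> no flip
Dir SW: first cell '.' (not opp) -> no flip
Dir S: opp run (3,3) capped by B -> flip
Dir SE: opp run (3,4) capped by B -> flip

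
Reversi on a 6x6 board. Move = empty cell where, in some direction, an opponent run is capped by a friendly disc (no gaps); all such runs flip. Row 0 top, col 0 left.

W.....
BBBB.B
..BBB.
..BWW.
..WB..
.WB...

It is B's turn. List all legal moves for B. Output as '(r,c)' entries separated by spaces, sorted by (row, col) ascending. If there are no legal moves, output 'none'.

(0,1): no bracket -> illegal
(2,5): flips 1 -> legal
(3,1): no bracket -> illegal
(3,5): flips 2 -> legal
(4,0): no bracket -> illegal
(4,1): flips 1 -> legal
(4,4): flips 2 -> legal
(4,5): flips 1 -> legal
(5,0): flips 1 -> legal
(5,3): no bracket -> illegal

Answer: (2,5) (3,5) (4,1) (4,4) (4,5) (5,0)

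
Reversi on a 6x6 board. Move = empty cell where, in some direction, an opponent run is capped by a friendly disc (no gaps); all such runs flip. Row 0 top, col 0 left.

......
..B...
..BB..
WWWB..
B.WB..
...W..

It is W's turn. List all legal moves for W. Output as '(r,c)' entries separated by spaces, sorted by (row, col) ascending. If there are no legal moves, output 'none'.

(0,1): no bracket -> illegal
(0,2): flips 2 -> legal
(0,3): no bracket -> illegal
(1,1): no bracket -> illegal
(1,3): flips 4 -> legal
(1,4): flips 1 -> legal
(2,1): no bracket -> illegal
(2,4): flips 1 -> legal
(3,4): flips 1 -> legal
(4,1): no bracket -> illegal
(4,4): flips 1 -> legal
(5,0): flips 1 -> legal
(5,1): no bracket -> illegal
(5,2): no bracket -> illegal
(5,4): flips 1 -> legal

Answer: (0,2) (1,3) (1,4) (2,4) (3,4) (4,4) (5,0) (5,4)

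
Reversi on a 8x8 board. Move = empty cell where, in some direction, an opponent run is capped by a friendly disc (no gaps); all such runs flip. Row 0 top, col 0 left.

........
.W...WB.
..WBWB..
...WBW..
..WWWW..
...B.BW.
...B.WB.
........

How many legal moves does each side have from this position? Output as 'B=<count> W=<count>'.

-- B to move --
(0,0): flips 4 -> legal
(0,1): no bracket -> illegal
(0,2): no bracket -> illegal
(0,4): no bracket -> illegal
(0,5): flips 1 -> legal
(0,6): no bracket -> illegal
(1,0): no bracket -> illegal
(1,2): no bracket -> illegal
(1,3): no bracket -> illegal
(1,4): flips 2 -> legal
(2,0): no bracket -> illegal
(2,1): flips 1 -> legal
(2,6): flips 2 -> legal
(3,1): flips 1 -> legal
(3,2): flips 1 -> legal
(3,6): flips 1 -> legal
(4,1): no bracket -> illegal
(4,6): flips 1 -> legal
(4,7): no bracket -> illegal
(5,1): no bracket -> illegal
(5,2): flips 1 -> legal
(5,4): flips 1 -> legal
(5,7): flips 1 -> legal
(6,4): flips 1 -> legal
(6,7): flips 2 -> legal
(7,4): no bracket -> illegal
(7,5): flips 1 -> legal
(7,6): no bracket -> illegal
B mobility = 15
-- W to move --
(0,5): no bracket -> illegal
(0,6): no bracket -> illegal
(0,7): flips 3 -> legal
(1,2): flips 2 -> legal
(1,3): flips 1 -> legal
(1,4): no bracket -> illegal
(1,7): flips 1 -> legal
(2,6): flips 1 -> legal
(2,7): no bracket -> illegal
(3,2): no bracket -> illegal
(3,6): no bracket -> illegal
(4,6): no bracket -> illegal
(5,2): no bracket -> illegal
(5,4): flips 1 -> legal
(5,7): no bracket -> illegal
(6,2): flips 1 -> legal
(6,4): flips 1 -> legal
(6,7): flips 1 -> legal
(7,2): no bracket -> illegal
(7,3): flips 2 -> legal
(7,4): no bracket -> illegal
(7,5): no bracket -> illegal
(7,6): flips 1 -> legal
(7,7): flips 2 -> legal
W mobility = 12

Answer: B=15 W=12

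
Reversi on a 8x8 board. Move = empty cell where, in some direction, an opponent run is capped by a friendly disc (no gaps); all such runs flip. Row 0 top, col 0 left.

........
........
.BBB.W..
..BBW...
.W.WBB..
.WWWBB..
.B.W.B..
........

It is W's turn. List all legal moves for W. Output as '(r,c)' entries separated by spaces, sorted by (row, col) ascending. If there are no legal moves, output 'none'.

Answer: (1,0) (1,2) (1,3) (1,4) (3,1) (3,5) (3,6) (4,6) (5,6) (6,4) (7,0) (7,1) (7,6)

Derivation:
(1,0): flips 2 -> legal
(1,1): no bracket -> illegal
(1,2): flips 1 -> legal
(1,3): flips 2 -> legal
(1,4): flips 2 -> legal
(2,0): no bracket -> illegal
(2,4): no bracket -> illegal
(3,0): no bracket -> illegal
(3,1): flips 2 -> legal
(3,5): flips 1 -> legal
(3,6): flips 2 -> legal
(4,2): no bracket -> illegal
(4,6): flips 2 -> legal
(5,0): no bracket -> illegal
(5,6): flips 3 -> legal
(6,0): no bracket -> illegal
(6,2): no bracket -> illegal
(6,4): flips 2 -> legal
(6,6): no bracket -> illegal
(7,0): flips 1 -> legal
(7,1): flips 1 -> legal
(7,2): no bracket -> illegal
(7,4): no bracket -> illegal
(7,5): no bracket -> illegal
(7,6): flips 2 -> legal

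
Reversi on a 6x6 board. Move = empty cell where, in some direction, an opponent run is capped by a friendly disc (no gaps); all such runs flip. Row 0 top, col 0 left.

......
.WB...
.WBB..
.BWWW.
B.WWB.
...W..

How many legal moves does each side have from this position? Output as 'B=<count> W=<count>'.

-- B to move --
(0,0): flips 1 -> legal
(0,1): flips 2 -> legal
(0,2): no bracket -> illegal
(1,0): flips 1 -> legal
(2,0): flips 1 -> legal
(2,4): flips 1 -> legal
(2,5): no bracket -> illegal
(3,0): flips 1 -> legal
(3,5): flips 3 -> legal
(4,1): flips 3 -> legal
(4,5): flips 1 -> legal
(5,1): no bracket -> illegal
(5,2): flips 2 -> legal
(5,4): no bracket -> illegal
B mobility = 10
-- W to move --
(0,1): flips 2 -> legal
(0,2): flips 2 -> legal
(0,3): flips 1 -> legal
(1,3): flips 2 -> legal
(1,4): flips 1 -> legal
(2,0): flips 1 -> legal
(2,4): flips 2 -> legal
(3,0): flips 1 -> legal
(3,5): flips 1 -> legal
(4,1): flips 1 -> legal
(4,5): flips 1 -> legal
(5,0): no bracket -> illegal
(5,1): no bracket -> illegal
(5,4): flips 1 -> legal
(5,5): flips 1 -> legal
W mobility = 13

Answer: B=10 W=13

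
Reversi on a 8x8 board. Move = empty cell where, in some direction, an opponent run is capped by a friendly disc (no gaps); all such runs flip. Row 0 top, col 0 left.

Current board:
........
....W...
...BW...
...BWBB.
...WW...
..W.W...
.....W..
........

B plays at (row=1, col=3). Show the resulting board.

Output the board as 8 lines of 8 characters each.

Answer: ........
...BW...
...BB...
...BWBB.
...WW...
..W.W...
.....W..
........

Derivation:
Place B at (1,3); scan 8 dirs for brackets.
Dir NW: first cell '.' (not opp) -> no flip
Dir N: first cell '.' (not opp) -> no flip
Dir NE: first cell '.' (not opp) -> no flip
Dir W: first cell '.' (not opp) -> no flip
Dir E: opp run (1,4), next='.' -> no flip
Dir SW: first cell '.' (not opp) -> no flip
Dir S: first cell 'B' (not opp) -> no flip
Dir SE: opp run (2,4) capped by B -> flip
All flips: (2,4)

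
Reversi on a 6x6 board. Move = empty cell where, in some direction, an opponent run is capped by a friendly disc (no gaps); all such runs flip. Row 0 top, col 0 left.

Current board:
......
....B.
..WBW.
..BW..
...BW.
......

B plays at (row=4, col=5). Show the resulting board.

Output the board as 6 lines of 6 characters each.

Place B at (4,5); scan 8 dirs for brackets.
Dir NW: first cell '.' (not opp) -> no flip
Dir N: first cell '.' (not opp) -> no flip
Dir NE: edge -> no flip
Dir W: opp run (4,4) capped by B -> flip
Dir E: edge -> no flip
Dir SW: first cell '.' (not opp) -> no flip
Dir S: first cell '.' (not opp) -> no flip
Dir SE: edge -> no flip
All flips: (4,4)

Answer: ......
....B.
..WBW.
..BW..
...BBB
......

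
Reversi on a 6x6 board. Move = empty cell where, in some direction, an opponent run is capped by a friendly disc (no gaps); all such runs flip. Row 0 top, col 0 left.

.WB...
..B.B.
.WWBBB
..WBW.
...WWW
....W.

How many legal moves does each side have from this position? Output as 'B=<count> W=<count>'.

-- B to move --
(0,0): flips 1 -> legal
(1,0): no bracket -> illegal
(1,1): flips 1 -> legal
(1,3): no bracket -> illegal
(2,0): flips 2 -> legal
(3,0): flips 1 -> legal
(3,1): flips 1 -> legal
(3,5): flips 1 -> legal
(4,1): flips 1 -> legal
(4,2): flips 2 -> legal
(5,2): flips 2 -> legal
(5,3): flips 1 -> legal
(5,5): flips 1 -> legal
B mobility = 11
-- W to move --
(0,3): flips 2 -> legal
(0,4): flips 2 -> legal
(0,5): flips 2 -> legal
(1,1): no bracket -> illegal
(1,3): flips 2 -> legal
(1,5): no bracket -> illegal
(3,5): no bracket -> illegal
(4,2): no bracket -> illegal
W mobility = 4

Answer: B=11 W=4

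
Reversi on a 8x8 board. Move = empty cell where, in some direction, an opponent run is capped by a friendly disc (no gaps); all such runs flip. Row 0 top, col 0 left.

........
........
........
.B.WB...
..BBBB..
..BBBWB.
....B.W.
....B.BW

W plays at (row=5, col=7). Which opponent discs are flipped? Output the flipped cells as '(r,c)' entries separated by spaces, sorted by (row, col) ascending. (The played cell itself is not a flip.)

Answer: (5,6)

Derivation:
Dir NW: first cell '.' (not opp) -> no flip
Dir N: first cell '.' (not opp) -> no flip
Dir NE: edge -> no flip
Dir W: opp run (5,6) capped by W -> flip
Dir E: edge -> no flip
Dir SW: first cell 'W' (not opp) -> no flip
Dir S: first cell '.' (not opp) -> no flip
Dir SE: edge -> no flip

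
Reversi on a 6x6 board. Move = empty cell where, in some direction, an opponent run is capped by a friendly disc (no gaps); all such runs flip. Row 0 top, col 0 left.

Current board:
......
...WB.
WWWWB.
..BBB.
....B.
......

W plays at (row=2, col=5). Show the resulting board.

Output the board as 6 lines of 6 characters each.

Answer: ......
...WB.
WWWWWW
..BBB.
....B.
......

Derivation:
Place W at (2,5); scan 8 dirs for brackets.
Dir NW: opp run (1,4), next='.' -> no flip
Dir N: first cell '.' (not opp) -> no flip
Dir NE: edge -> no flip
Dir W: opp run (2,4) capped by W -> flip
Dir E: edge -> no flip
Dir SW: opp run (3,4), next='.' -> no flip
Dir S: first cell '.' (not opp) -> no flip
Dir SE: edge -> no flip
All flips: (2,4)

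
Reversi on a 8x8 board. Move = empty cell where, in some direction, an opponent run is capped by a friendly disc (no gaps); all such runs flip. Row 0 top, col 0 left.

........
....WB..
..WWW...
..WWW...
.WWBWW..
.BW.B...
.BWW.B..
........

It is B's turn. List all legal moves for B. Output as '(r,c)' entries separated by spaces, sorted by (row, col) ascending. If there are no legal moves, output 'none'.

(0,3): no bracket -> illegal
(0,4): flips 4 -> legal
(0,5): no bracket -> illegal
(1,1): no bracket -> illegal
(1,2): no bracket -> illegal
(1,3): flips 3 -> legal
(2,1): flips 1 -> legal
(2,5): flips 1 -> legal
(3,0): no bracket -> illegal
(3,1): flips 1 -> legal
(3,5): no bracket -> illegal
(3,6): flips 1 -> legal
(4,0): flips 2 -> legal
(4,6): flips 2 -> legal
(5,0): no bracket -> illegal
(5,3): flips 1 -> legal
(5,5): no bracket -> illegal
(5,6): no bracket -> illegal
(6,4): flips 2 -> legal
(7,1): no bracket -> illegal
(7,2): flips 1 -> legal
(7,3): flips 1 -> legal
(7,4): no bracket -> illegal

Answer: (0,4) (1,3) (2,1) (2,5) (3,1) (3,6) (4,0) (4,6) (5,3) (6,4) (7,2) (7,3)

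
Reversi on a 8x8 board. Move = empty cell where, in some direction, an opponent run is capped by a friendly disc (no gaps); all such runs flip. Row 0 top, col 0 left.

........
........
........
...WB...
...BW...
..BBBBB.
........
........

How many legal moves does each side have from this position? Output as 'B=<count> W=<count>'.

Answer: B=5 W=7

Derivation:
-- B to move --
(2,2): flips 2 -> legal
(2,3): flips 1 -> legal
(2,4): no bracket -> illegal
(3,2): flips 1 -> legal
(3,5): flips 1 -> legal
(4,2): no bracket -> illegal
(4,5): flips 1 -> legal
B mobility = 5
-- W to move --
(2,3): no bracket -> illegal
(2,4): flips 1 -> legal
(2,5): no bracket -> illegal
(3,2): no bracket -> illegal
(3,5): flips 1 -> legal
(4,1): no bracket -> illegal
(4,2): flips 1 -> legal
(4,5): no bracket -> illegal
(4,6): no bracket -> illegal
(4,7): no bracket -> illegal
(5,1): no bracket -> illegal
(5,7): no bracket -> illegal
(6,1): no bracket -> illegal
(6,2): flips 1 -> legal
(6,3): flips 2 -> legal
(6,4): flips 1 -> legal
(6,5): no bracket -> illegal
(6,6): flips 1 -> legal
(6,7): no bracket -> illegal
W mobility = 7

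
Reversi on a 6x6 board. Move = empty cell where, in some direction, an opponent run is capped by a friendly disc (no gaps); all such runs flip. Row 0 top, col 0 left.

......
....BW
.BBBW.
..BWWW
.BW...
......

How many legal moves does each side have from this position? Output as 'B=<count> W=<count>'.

-- B to move --
(0,4): no bracket -> illegal
(0,5): no bracket -> illegal
(1,3): no bracket -> illegal
(2,5): flips 1 -> legal
(3,1): no bracket -> illegal
(4,3): flips 2 -> legal
(4,4): flips 3 -> legal
(4,5): flips 1 -> legal
(5,1): no bracket -> illegal
(5,2): flips 1 -> legal
(5,3): no bracket -> illegal
B mobility = 5
-- W to move --
(0,3): no bracket -> illegal
(0,4): flips 1 -> legal
(0,5): no bracket -> illegal
(1,0): no bracket -> illegal
(1,1): flips 1 -> legal
(1,2): flips 3 -> legal
(1,3): flips 2 -> legal
(2,0): flips 3 -> legal
(2,5): no bracket -> illegal
(3,0): no bracket -> illegal
(3,1): flips 1 -> legal
(4,0): flips 1 -> legal
(4,3): no bracket -> illegal
(5,0): no bracket -> illegal
(5,1): no bracket -> illegal
(5,2): no bracket -> illegal
W mobility = 7

Answer: B=5 W=7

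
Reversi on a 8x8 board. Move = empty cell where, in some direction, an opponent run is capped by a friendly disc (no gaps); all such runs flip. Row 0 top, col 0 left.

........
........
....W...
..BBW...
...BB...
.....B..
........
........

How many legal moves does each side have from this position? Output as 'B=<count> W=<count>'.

Answer: B=4 W=4

Derivation:
-- B to move --
(1,3): no bracket -> illegal
(1,4): flips 2 -> legal
(1,5): flips 1 -> legal
(2,3): no bracket -> illegal
(2,5): flips 1 -> legal
(3,5): flips 1 -> legal
(4,5): no bracket -> illegal
B mobility = 4
-- W to move --
(2,1): no bracket -> illegal
(2,2): no bracket -> illegal
(2,3): no bracket -> illegal
(3,1): flips 2 -> legal
(3,5): no bracket -> illegal
(4,1): no bracket -> illegal
(4,2): flips 1 -> legal
(4,5): no bracket -> illegal
(4,6): no bracket -> illegal
(5,2): flips 1 -> legal
(5,3): no bracket -> illegal
(5,4): flips 1 -> legal
(5,6): no bracket -> illegal
(6,4): no bracket -> illegal
(6,5): no bracket -> illegal
(6,6): no bracket -> illegal
W mobility = 4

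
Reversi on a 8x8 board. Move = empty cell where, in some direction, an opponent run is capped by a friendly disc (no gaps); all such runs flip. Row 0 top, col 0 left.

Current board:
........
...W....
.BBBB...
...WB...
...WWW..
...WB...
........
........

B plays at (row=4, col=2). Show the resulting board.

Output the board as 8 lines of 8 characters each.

Place B at (4,2); scan 8 dirs for brackets.
Dir NW: first cell '.' (not opp) -> no flip
Dir N: first cell '.' (not opp) -> no flip
Dir NE: opp run (3,3) capped by B -> flip
Dir W: first cell '.' (not opp) -> no flip
Dir E: opp run (4,3) (4,4) (4,5), next='.' -> no flip
Dir SW: first cell '.' (not opp) -> no flip
Dir S: first cell '.' (not opp) -> no flip
Dir SE: opp run (5,3), next='.' -> no flip
All flips: (3,3)

Answer: ........
...W....
.BBBB...
...BB...
..BWWW..
...WB...
........
........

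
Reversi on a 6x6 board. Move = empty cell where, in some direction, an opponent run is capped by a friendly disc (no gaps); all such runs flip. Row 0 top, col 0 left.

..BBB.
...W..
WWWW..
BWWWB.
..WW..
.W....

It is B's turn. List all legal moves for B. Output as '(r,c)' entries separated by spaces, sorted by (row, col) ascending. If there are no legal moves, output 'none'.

Answer: (1,0) (1,2) (2,4) (4,0) (5,2) (5,3)

Derivation:
(1,0): flips 1 -> legal
(1,1): no bracket -> illegal
(1,2): flips 2 -> legal
(1,4): no bracket -> illegal
(2,4): flips 1 -> legal
(4,0): flips 3 -> legal
(4,1): no bracket -> illegal
(4,4): no bracket -> illegal
(5,0): no bracket -> illegal
(5,2): flips 1 -> legal
(5,3): flips 4 -> legal
(5,4): no bracket -> illegal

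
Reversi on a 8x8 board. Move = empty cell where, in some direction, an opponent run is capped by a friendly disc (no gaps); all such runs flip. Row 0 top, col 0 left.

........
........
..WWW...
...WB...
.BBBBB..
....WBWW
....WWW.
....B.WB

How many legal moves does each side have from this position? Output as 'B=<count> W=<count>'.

Answer: B=12 W=6

Derivation:
-- B to move --
(1,1): flips 2 -> legal
(1,2): flips 1 -> legal
(1,3): flips 2 -> legal
(1,4): flips 1 -> legal
(1,5): flips 2 -> legal
(2,1): no bracket -> illegal
(2,5): no bracket -> illegal
(3,1): no bracket -> illegal
(3,2): flips 1 -> legal
(3,5): no bracket -> illegal
(4,6): no bracket -> illegal
(4,7): flips 2 -> legal
(5,3): flips 1 -> legal
(6,3): flips 1 -> legal
(6,7): flips 1 -> legal
(7,3): flips 1 -> legal
(7,5): flips 2 -> legal
B mobility = 12
-- W to move --
(2,5): no bracket -> illegal
(3,0): no bracket -> illegal
(3,1): no bracket -> illegal
(3,2): flips 1 -> legal
(3,5): flips 3 -> legal
(3,6): flips 1 -> legal
(4,0): no bracket -> illegal
(4,6): flips 1 -> legal
(5,0): no bracket -> illegal
(5,1): flips 1 -> legal
(5,2): no bracket -> illegal
(5,3): flips 1 -> legal
(6,3): no bracket -> illegal
(6,7): no bracket -> illegal
(7,3): no bracket -> illegal
(7,5): no bracket -> illegal
W mobility = 6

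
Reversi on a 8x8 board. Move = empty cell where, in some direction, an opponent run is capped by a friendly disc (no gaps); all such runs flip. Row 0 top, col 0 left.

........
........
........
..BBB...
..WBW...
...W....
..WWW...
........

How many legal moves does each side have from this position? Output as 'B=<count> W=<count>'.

Answer: B=7 W=3

Derivation:
-- B to move --
(3,1): no bracket -> illegal
(3,5): no bracket -> illegal
(4,1): flips 1 -> legal
(4,5): flips 1 -> legal
(5,1): flips 1 -> legal
(5,2): flips 1 -> legal
(5,4): flips 1 -> legal
(5,5): flips 1 -> legal
(6,1): no bracket -> illegal
(6,5): no bracket -> illegal
(7,1): no bracket -> illegal
(7,2): no bracket -> illegal
(7,3): flips 2 -> legal
(7,4): no bracket -> illegal
(7,5): no bracket -> illegal
B mobility = 7
-- W to move --
(2,1): no bracket -> illegal
(2,2): flips 2 -> legal
(2,3): flips 2 -> legal
(2,4): flips 2 -> legal
(2,5): no bracket -> illegal
(3,1): no bracket -> illegal
(3,5): no bracket -> illegal
(4,1): no bracket -> illegal
(4,5): no bracket -> illegal
(5,2): no bracket -> illegal
(5,4): no bracket -> illegal
W mobility = 3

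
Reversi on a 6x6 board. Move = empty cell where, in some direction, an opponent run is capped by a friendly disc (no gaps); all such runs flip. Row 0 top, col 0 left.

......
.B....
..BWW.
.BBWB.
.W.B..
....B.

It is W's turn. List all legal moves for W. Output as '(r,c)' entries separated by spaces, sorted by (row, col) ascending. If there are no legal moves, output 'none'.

(0,0): flips 2 -> legal
(0,1): no bracket -> illegal
(0,2): no bracket -> illegal
(1,0): no bracket -> illegal
(1,2): no bracket -> illegal
(1,3): no bracket -> illegal
(2,0): no bracket -> illegal
(2,1): flips 2 -> legal
(2,5): no bracket -> illegal
(3,0): flips 2 -> legal
(3,5): flips 1 -> legal
(4,0): no bracket -> illegal
(4,2): no bracket -> illegal
(4,4): flips 1 -> legal
(4,5): flips 1 -> legal
(5,2): no bracket -> illegal
(5,3): flips 1 -> legal
(5,5): no bracket -> illegal

Answer: (0,0) (2,1) (3,0) (3,5) (4,4) (4,5) (5,3)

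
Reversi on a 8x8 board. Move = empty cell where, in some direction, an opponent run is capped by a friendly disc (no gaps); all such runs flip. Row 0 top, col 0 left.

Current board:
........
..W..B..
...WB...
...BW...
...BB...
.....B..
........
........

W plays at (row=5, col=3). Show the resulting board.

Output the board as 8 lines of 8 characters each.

Answer: ........
..W..B..
...WB...
...WW...
...WB...
...W.B..
........
........

Derivation:
Place W at (5,3); scan 8 dirs for brackets.
Dir NW: first cell '.' (not opp) -> no flip
Dir N: opp run (4,3) (3,3) capped by W -> flip
Dir NE: opp run (4,4), next='.' -> no flip
Dir W: first cell '.' (not opp) -> no flip
Dir E: first cell '.' (not opp) -> no flip
Dir SW: first cell '.' (not opp) -> no flip
Dir S: first cell '.' (not opp) -> no flip
Dir SE: first cell '.' (not opp) -> no flip
All flips: (3,3) (4,3)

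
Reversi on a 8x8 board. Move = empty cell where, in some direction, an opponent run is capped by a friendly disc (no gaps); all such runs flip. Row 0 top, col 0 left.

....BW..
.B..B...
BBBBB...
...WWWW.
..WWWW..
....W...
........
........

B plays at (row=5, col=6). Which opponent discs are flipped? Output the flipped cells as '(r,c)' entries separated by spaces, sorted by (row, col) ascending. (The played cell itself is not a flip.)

Dir NW: opp run (4,5) (3,4) capped by B -> flip
Dir N: first cell '.' (not opp) -> no flip
Dir NE: first cell '.' (not opp) -> no flip
Dir W: first cell '.' (not opp) -> no flip
Dir E: first cell '.' (not opp) -> no flip
Dir SW: first cell '.' (not opp) -> no flip
Dir S: first cell '.' (not opp) -> no flip
Dir SE: first cell '.' (not opp) -> no flip

Answer: (3,4) (4,5)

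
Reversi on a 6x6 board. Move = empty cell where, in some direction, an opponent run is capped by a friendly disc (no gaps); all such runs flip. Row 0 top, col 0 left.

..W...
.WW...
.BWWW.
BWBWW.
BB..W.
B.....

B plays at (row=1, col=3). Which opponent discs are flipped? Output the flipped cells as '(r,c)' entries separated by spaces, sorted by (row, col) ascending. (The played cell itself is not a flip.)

Answer: (2,2) (3,1)

Derivation:
Dir NW: opp run (0,2), next=edge -> no flip
Dir N: first cell '.' (not opp) -> no flip
Dir NE: first cell '.' (not opp) -> no flip
Dir W: opp run (1,2) (1,1), next='.' -> no flip
Dir E: first cell '.' (not opp) -> no flip
Dir SW: opp run (2,2) (3,1) capped by B -> flip
Dir S: opp run (2,3) (3,3), next='.' -> no flip
Dir SE: opp run (2,4), next='.' -> no flip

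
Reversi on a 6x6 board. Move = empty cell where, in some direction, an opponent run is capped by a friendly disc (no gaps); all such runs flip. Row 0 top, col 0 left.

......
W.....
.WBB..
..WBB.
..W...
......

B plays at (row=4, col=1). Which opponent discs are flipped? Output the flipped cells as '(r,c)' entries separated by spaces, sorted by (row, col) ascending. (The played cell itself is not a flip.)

Dir NW: first cell '.' (not opp) -> no flip
Dir N: first cell '.' (not opp) -> no flip
Dir NE: opp run (3,2) capped by B -> flip
Dir W: first cell '.' (not opp) -> no flip
Dir E: opp run (4,2), next='.' -> no flip
Dir SW: first cell '.' (not opp) -> no flip
Dir S: first cell '.' (not opp) -> no flip
Dir SE: first cell '.' (not opp) -> no flip

Answer: (3,2)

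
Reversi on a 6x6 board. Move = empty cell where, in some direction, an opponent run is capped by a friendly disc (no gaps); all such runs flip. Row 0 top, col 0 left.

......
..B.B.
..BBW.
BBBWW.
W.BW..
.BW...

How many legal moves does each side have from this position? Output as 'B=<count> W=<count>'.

-- B to move --
(1,3): no bracket -> illegal
(1,5): flips 2 -> legal
(2,5): flips 1 -> legal
(3,5): flips 2 -> legal
(4,1): no bracket -> illegal
(4,4): flips 4 -> legal
(4,5): flips 1 -> legal
(5,0): flips 1 -> legal
(5,3): flips 3 -> legal
(5,4): flips 1 -> legal
B mobility = 8
-- W to move --
(0,1): flips 2 -> legal
(0,2): flips 4 -> legal
(0,3): no bracket -> illegal
(0,4): flips 1 -> legal
(0,5): no bracket -> illegal
(1,1): flips 1 -> legal
(1,3): flips 3 -> legal
(1,5): no bracket -> illegal
(2,0): flips 1 -> legal
(2,1): flips 3 -> legal
(2,5): no bracket -> illegal
(4,1): flips 1 -> legal
(5,0): flips 1 -> legal
(5,3): no bracket -> illegal
W mobility = 9

Answer: B=8 W=9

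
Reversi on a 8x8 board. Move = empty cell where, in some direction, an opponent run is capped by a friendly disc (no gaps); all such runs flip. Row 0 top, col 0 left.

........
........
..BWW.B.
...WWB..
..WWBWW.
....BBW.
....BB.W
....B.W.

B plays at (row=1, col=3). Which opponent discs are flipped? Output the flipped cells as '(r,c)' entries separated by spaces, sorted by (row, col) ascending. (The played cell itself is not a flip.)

Answer: (2,4)

Derivation:
Dir NW: first cell '.' (not opp) -> no flip
Dir N: first cell '.' (not opp) -> no flip
Dir NE: first cell '.' (not opp) -> no flip
Dir W: first cell '.' (not opp) -> no flip
Dir E: first cell '.' (not opp) -> no flip
Dir SW: first cell 'B' (not opp) -> no flip
Dir S: opp run (2,3) (3,3) (4,3), next='.' -> no flip
Dir SE: opp run (2,4) capped by B -> flip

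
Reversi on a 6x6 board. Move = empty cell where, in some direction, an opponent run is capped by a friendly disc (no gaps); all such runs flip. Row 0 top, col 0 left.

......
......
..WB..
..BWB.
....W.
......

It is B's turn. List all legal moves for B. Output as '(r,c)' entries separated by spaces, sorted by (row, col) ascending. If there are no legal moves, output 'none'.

Answer: (1,2) (2,1) (4,3) (5,4)

Derivation:
(1,1): no bracket -> illegal
(1,2): flips 1 -> legal
(1,3): no bracket -> illegal
(2,1): flips 1 -> legal
(2,4): no bracket -> illegal
(3,1): no bracket -> illegal
(3,5): no bracket -> illegal
(4,2): no bracket -> illegal
(4,3): flips 1 -> legal
(4,5): no bracket -> illegal
(5,3): no bracket -> illegal
(5,4): flips 1 -> legal
(5,5): no bracket -> illegal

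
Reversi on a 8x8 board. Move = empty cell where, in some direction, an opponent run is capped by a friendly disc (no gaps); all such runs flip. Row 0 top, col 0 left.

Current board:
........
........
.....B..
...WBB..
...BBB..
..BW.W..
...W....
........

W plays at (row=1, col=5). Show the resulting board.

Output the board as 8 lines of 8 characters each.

Answer: ........
.....W..
.....W..
...WBW..
...BBW..
..BW.W..
...W....
........

Derivation:
Place W at (1,5); scan 8 dirs for brackets.
Dir NW: first cell '.' (not opp) -> no flip
Dir N: first cell '.' (not opp) -> no flip
Dir NE: first cell '.' (not opp) -> no flip
Dir W: first cell '.' (not opp) -> no flip
Dir E: first cell '.' (not opp) -> no flip
Dir SW: first cell '.' (not opp) -> no flip
Dir S: opp run (2,5) (3,5) (4,5) capped by W -> flip
Dir SE: first cell '.' (not opp) -> no flip
All flips: (2,5) (3,5) (4,5)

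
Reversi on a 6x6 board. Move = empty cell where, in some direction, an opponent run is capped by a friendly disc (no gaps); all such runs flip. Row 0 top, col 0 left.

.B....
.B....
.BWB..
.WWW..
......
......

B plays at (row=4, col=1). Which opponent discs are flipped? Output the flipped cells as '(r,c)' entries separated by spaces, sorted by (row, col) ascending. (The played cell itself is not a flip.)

Answer: (3,1) (3,2)

Derivation:
Dir NW: first cell '.' (not opp) -> no flip
Dir N: opp run (3,1) capped by B -> flip
Dir NE: opp run (3,2) capped by B -> flip
Dir W: first cell '.' (not opp) -> no flip
Dir E: first cell '.' (not opp) -> no flip
Dir SW: first cell '.' (not opp) -> no flip
Dir S: first cell '.' (not opp) -> no flip
Dir SE: first cell '.' (not opp) -> no flip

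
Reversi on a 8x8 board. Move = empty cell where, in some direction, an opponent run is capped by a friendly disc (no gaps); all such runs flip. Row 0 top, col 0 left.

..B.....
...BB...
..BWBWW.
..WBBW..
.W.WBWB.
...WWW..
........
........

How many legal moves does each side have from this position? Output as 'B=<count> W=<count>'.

-- B to move --
(1,2): flips 1 -> legal
(1,5): no bracket -> illegal
(1,6): flips 1 -> legal
(1,7): flips 2 -> legal
(2,1): no bracket -> illegal
(2,7): flips 2 -> legal
(3,0): no bracket -> illegal
(3,1): flips 1 -> legal
(3,6): flips 2 -> legal
(3,7): no bracket -> illegal
(4,0): no bracket -> illegal
(4,2): flips 2 -> legal
(5,0): flips 3 -> legal
(5,1): no bracket -> illegal
(5,2): flips 1 -> legal
(5,6): flips 1 -> legal
(6,2): flips 1 -> legal
(6,3): flips 2 -> legal
(6,4): flips 2 -> legal
(6,5): no bracket -> illegal
(6,6): flips 1 -> legal
B mobility = 14
-- W to move --
(0,1): no bracket -> illegal
(0,3): flips 2 -> legal
(0,4): flips 4 -> legal
(0,5): flips 1 -> legal
(1,1): flips 3 -> legal
(1,2): flips 1 -> legal
(1,5): no bracket -> illegal
(2,1): flips 1 -> legal
(3,1): no bracket -> illegal
(3,6): no bracket -> illegal
(3,7): flips 1 -> legal
(4,2): no bracket -> illegal
(4,7): flips 1 -> legal
(5,6): no bracket -> illegal
(5,7): flips 1 -> legal
W mobility = 9

Answer: B=14 W=9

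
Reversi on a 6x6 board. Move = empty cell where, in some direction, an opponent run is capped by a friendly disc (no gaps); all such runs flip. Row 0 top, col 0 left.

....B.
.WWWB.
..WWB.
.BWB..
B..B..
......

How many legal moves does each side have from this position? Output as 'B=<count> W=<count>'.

Answer: B=6 W=9

Derivation:
-- B to move --
(0,0): flips 2 -> legal
(0,1): no bracket -> illegal
(0,2): flips 1 -> legal
(0,3): flips 2 -> legal
(1,0): flips 3 -> legal
(2,0): no bracket -> illegal
(2,1): flips 3 -> legal
(3,4): no bracket -> illegal
(4,1): flips 2 -> legal
(4,2): no bracket -> illegal
B mobility = 6
-- W to move --
(0,3): no bracket -> illegal
(0,5): flips 1 -> legal
(1,5): flips 1 -> legal
(2,0): no bracket -> illegal
(2,1): no bracket -> illegal
(2,5): flips 1 -> legal
(3,0): flips 1 -> legal
(3,4): flips 1 -> legal
(3,5): flips 1 -> legal
(4,1): no bracket -> illegal
(4,2): no bracket -> illegal
(4,4): flips 1 -> legal
(5,0): no bracket -> illegal
(5,1): no bracket -> illegal
(5,2): no bracket -> illegal
(5,3): flips 2 -> legal
(5,4): flips 1 -> legal
W mobility = 9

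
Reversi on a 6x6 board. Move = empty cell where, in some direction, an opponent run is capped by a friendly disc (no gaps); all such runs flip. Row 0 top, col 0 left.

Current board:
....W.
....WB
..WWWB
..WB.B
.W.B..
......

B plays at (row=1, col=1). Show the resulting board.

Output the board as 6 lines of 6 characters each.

Place B at (1,1); scan 8 dirs for brackets.
Dir NW: first cell '.' (not opp) -> no flip
Dir N: first cell '.' (not opp) -> no flip
Dir NE: first cell '.' (not opp) -> no flip
Dir W: first cell '.' (not opp) -> no flip
Dir E: first cell '.' (not opp) -> no flip
Dir SW: first cell '.' (not opp) -> no flip
Dir S: first cell '.' (not opp) -> no flip
Dir SE: opp run (2,2) capped by B -> flip
All flips: (2,2)

Answer: ....W.
.B..WB
..BWWB
..WB.B
.W.B..
......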